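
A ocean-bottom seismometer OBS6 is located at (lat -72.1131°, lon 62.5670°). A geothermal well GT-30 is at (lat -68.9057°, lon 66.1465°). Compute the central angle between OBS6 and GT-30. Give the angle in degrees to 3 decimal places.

Δφ = 3.2074°,  Δλ = 3.5795°
a = sin²(Δφ/2) + cos φ₁ cos φ₂ sin²(Δλ/2) = 0.000891
c = 2·arcsin(√a) = 0.059710 rad = 3.4211°

3.421°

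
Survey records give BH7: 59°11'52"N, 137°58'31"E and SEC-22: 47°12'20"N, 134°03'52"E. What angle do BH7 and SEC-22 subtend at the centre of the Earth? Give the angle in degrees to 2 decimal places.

12.21°

BH7: φ = +59.19778°, λ = +137.97528°
SEC-22: φ = +47.20556°, λ = +134.06444°
Δφ = -11.9922°,  Δλ = -3.9108°
a = sin²(Δφ/2) + cos φ₁ cos φ₂ sin²(Δλ/2) = 0.011317
c = 2·arcsin(√a) = 0.213167 rad = 12.2136°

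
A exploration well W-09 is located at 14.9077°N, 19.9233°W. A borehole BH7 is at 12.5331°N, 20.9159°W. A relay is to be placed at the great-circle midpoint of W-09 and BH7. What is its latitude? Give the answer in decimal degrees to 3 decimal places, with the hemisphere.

13.721°N

Bx = cos φ₂ cos Δλ = 0.976024,  By = cos φ₂ sin Δλ = -0.016910
φₘ = atan2(sin φ₁ + sin φ₂, √((cos φ₁ + Bx)² + By²)) = 13.72090°
λₘ = λ₁ + atan2(By, cos φ₁ + Bx) = -20.42211°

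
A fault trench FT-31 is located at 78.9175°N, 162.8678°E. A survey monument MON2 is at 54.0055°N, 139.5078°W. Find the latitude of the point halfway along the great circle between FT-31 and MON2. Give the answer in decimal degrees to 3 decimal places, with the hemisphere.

Bx = cos φ₂ cos Δλ = 0.314698,  By = cos φ₂ sin Δλ = 0.496352
φₘ = atan2(sin φ₁ + sin φ₂, √((cos φ₁ + Bx)² + By²)) = 68.38394°
λₘ = λ₁ + atan2(By, cos φ₁ + Bx) = -152.73573°

68.384°N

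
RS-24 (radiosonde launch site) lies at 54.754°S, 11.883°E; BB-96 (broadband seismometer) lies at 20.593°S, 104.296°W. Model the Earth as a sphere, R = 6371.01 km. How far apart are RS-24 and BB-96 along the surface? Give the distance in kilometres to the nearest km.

9696 km

Δφ = 34.1610°,  Δλ = -116.1790°
a = sin²(Δφ/2) + cos φ₁ cos φ₂ sin²(Δλ/2) = 0.475540
c = 2·arcsin(√a) = 1.521857 rad = 87.1960°
d = R·c = 6371.01 × 1.521857 = 9695.8 km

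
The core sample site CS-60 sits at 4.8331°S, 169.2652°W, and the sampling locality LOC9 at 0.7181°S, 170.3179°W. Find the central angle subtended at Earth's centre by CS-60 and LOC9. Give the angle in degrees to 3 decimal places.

4.247°

Δφ = 4.1150°,  Δλ = -1.0527°
a = sin²(Δφ/2) + cos φ₁ cos φ₂ sin²(Δλ/2) = 0.001373
c = 2·arcsin(√a) = 0.074127 rad = 4.2472°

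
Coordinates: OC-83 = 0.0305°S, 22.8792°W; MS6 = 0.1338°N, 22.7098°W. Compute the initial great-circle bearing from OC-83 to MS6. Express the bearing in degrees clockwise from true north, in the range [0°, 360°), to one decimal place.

Δλ = 0.1694°
y = sin Δλ · cos φ₂ = 0.002957
x = cos φ₁ sin φ₂ − sin φ₁ cos φ₂ cos Δλ = 0.002868
θ = atan2(y, x) = 45.8755° → 45.8755° (mod 360°)

45.9°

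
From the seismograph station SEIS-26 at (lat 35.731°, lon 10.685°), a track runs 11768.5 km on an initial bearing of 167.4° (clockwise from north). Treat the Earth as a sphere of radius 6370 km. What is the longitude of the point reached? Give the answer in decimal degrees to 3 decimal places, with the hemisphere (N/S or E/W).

43.416°E

δ = d/R = 11768.5/6370 = 1.847488 rad
φ₂ = arcsin(sin φ₁ cos δ + cos φ₁ sin δ cos θ)
   = arcsin(0.58398·-0.27317 + 0.81177·0.96196·-0.97592) = -67.16319°
λ₂ = λ₁ + atan2(sin θ sin δ cos φ₁, cos δ − sin φ₁ sin φ₂) = 43.41563°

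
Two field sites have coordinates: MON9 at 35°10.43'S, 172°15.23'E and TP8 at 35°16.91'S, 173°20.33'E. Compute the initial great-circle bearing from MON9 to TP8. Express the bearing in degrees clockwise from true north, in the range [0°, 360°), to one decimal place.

MON9: φ = -35.17383°, λ = +172.25383°
TP8: φ = -35.28183°, λ = +173.33883°
Δλ = 1.0850°
y = sin Δλ · cos φ₂ = 0.015458
x = cos φ₁ sin φ₂ − sin φ₁ cos φ₂ cos Δλ = -0.001969
θ = atan2(y, x) = 97.2603° → 97.2603° (mod 360°)

97.3°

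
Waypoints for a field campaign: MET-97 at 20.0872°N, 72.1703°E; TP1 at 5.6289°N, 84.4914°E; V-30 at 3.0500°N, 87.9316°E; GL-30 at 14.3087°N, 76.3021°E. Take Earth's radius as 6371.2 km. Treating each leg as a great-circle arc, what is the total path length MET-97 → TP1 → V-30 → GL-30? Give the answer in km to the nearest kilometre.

MET-97→TP1: c = 0.327647 rad, d = 2087.51 km
TP1→V-30: c = 0.074899 rad, d = 477.19 km
V-30→GL-30: c = 0.280590 rad, d = 1787.69 km
Total = 2087.51 + 477.19 + 1787.69 = 4352.40 km

4352 km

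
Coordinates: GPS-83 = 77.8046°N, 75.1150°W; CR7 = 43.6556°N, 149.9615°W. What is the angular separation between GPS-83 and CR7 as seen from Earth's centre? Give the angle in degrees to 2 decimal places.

Δφ = -34.1490°,  Δλ = -74.8465°
a = sin²(Δφ/2) + cos φ₁ cos φ₂ sin²(Δλ/2) = 0.142652
c = 2·arcsin(√a) = 0.774607 rad = 44.3817°

44.38°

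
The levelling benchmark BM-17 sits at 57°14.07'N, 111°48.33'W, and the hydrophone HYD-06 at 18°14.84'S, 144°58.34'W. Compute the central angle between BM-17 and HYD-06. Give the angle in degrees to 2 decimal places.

BM-17: φ = +57.23450°, λ = -111.80550°
HYD-06: φ = -18.24733°, λ = -144.97233°
Δφ = -75.4818°,  Δλ = -33.1668°
a = sin²(Δφ/2) + cos φ₁ cos φ₂ sin²(Δλ/2) = 0.416526
c = 2·arcsin(√a) = 1.403062 rad = 80.3895°

80.39°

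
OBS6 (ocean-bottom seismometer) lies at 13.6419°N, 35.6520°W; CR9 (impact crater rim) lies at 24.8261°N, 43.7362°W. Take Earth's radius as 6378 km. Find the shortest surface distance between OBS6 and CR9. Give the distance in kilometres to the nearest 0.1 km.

Δφ = 11.1842°,  Δλ = -8.0842°
a = sin²(Δφ/2) + cos φ₁ cos φ₂ sin²(Δλ/2) = 0.013878
c = 2·arcsin(√a) = 0.236158 rad = 13.5309°
d = R·c = 6378 × 0.236158 = 1506.2 km

1506.2 km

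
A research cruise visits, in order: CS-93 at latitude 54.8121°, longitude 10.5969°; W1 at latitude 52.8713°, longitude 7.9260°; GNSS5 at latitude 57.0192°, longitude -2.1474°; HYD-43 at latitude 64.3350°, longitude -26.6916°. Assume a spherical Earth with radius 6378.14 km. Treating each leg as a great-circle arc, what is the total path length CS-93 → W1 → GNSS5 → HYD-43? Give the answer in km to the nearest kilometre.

CS-93→W1: c = 0.043627 rad, d = 278.26 km
W1→GNSS5: c = 0.124052 rad, d = 791.22 km
GNSS5→HYD-43: c = 0.243269 rad, d = 1551.60 km
Total = 278.26 + 791.22 + 1551.60 = 2621.08 km

2621 km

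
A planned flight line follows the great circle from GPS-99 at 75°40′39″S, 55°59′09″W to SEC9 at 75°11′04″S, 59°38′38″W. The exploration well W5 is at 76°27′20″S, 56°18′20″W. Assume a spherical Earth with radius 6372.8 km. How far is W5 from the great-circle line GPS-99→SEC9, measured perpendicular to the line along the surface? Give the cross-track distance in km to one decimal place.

81.2 km

GPS-99: φ = -75.67750°, λ = -55.98583°
SEC9: φ = -75.18444°, λ = -59.64389°
W5: φ = -76.45556°, λ = -56.30556°
δ₁₃ = central angle GPS-99→W5 = 0.013646 rad  (haversine)
θ₁₃ = bearing GPS-99→W5 = 185.496°,  θ₁₂ = bearing GPS-99→SEC9 = 296.405°
dₓₜ = R·arcsin(sin δ₁₃ · sin(θ₁₃ − θ₁₂)) = 6372.8·arcsin(0.01365·sin(-110.909°)) = -81.235 km
|dₓₜ| = 81.235 km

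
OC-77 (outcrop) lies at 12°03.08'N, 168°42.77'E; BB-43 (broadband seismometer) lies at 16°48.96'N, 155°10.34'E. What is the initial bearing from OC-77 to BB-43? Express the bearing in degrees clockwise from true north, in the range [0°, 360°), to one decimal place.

OC-77: φ = +12.05133°, λ = +168.71283°
BB-43: φ = +16.81600°, λ = +155.17233°
Δλ = -13.5405°
y = sin Δλ · cos φ₂ = -0.224121
x = cos φ₁ sin φ₂ − sin φ₁ cos φ₂ cos Δλ = 0.088618
θ = atan2(y, x) = -68.4259° → 291.5741° (mod 360°)

291.6°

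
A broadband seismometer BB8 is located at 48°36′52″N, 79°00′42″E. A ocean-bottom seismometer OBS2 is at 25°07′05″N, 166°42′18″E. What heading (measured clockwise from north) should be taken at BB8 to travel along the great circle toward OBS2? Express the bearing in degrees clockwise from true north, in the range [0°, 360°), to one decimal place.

74.4°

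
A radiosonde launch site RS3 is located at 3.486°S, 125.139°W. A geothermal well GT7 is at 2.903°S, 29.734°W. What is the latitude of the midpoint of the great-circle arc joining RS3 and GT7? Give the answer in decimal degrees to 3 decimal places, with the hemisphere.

4.741°S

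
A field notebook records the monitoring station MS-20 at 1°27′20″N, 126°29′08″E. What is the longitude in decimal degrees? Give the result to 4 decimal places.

126.4856°E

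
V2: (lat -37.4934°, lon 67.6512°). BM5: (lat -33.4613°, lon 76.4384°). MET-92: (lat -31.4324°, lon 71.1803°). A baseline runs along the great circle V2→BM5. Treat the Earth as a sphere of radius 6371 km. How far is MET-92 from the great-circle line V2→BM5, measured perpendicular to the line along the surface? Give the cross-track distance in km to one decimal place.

444.4 km

δ₁₃ = central angle V2→MET-92 = 0.117317 rad  (haversine)
θ₁₃ = bearing V2→MET-92 = 26.662°,  θ₁₂ = bearing V2→BM5 = 63.208°
dₓₜ = R·arcsin(sin δ₁₃ · sin(θ₁₃ − θ₁₂)) = 6371·arcsin(0.11705·sin(-36.546°)) = -444.409 km
|dₓₜ| = 444.409 km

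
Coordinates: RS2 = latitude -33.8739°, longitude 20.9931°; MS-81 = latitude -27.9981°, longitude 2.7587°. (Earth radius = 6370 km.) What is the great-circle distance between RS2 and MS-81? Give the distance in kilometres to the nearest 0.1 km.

Δφ = 5.8758°,  Δλ = -18.2344°
a = sin²(Δφ/2) + cos φ₁ cos φ₂ sin²(Δλ/2) = 0.021033
c = 2·arcsin(√a) = 0.291084 rad = 16.6779°
d = R·c = 6370 × 0.291084 = 1854.2 km

1854.2 km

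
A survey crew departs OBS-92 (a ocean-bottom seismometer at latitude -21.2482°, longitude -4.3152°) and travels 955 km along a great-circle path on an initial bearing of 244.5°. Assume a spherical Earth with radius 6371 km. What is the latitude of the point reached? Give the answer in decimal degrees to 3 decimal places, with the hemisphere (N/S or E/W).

δ = d/R = 955/6371 = 0.149898 rad
φ₂ = arcsin(sin φ₁ cos δ + cos φ₁ sin δ cos θ)
   = arcsin(-0.36241·0.98879 + 0.93202·0.14934·-0.43051) = -24.72514°
λ₂ = λ₁ + atan2(sin θ sin δ cos φ₁, cos δ − sin φ₁ sin φ₂) = -12.84905°

24.725°S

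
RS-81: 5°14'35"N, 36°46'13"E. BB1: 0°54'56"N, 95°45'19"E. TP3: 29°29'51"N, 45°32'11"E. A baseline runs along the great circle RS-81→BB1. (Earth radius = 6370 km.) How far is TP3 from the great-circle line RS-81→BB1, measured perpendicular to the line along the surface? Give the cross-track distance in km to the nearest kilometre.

2735 km

RS-81: φ = +5.24306°, λ = +36.77028°
BB1: φ = +0.91556°, λ = +95.75528°
TP3: φ = +29.49750°, λ = +45.53639°
δ₁₃ = central angle RS-81→TP3 = 0.447329 rad  (haversine)
θ₁₃ = bearing RS-81→TP3 = 17.858°,  θ₁₂ = bearing RS-81→BB1 = 92.083°
dₓₜ = R·arcsin(sin δ₁₃ · sin(θ₁₃ − θ₁₂)) = 6370·arcsin(0.43256·sin(-74.225°)) = -2734.876 km
|dₓₜ| = 2734.876 km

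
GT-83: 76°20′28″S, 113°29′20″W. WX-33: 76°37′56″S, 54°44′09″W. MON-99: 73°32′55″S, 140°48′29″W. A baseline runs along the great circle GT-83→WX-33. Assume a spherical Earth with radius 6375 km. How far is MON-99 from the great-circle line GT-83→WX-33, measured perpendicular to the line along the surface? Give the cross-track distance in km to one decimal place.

GT-83: φ = -76.34111°, λ = -113.48889°
WX-33: φ = -76.63222°, λ = -54.73583°
MON-99: φ = -73.54861°, λ = -140.80806°
δ₁₃ = central angle GT-83→MON-99 = 0.131598 rad  (haversine)
θ₁₃ = bearing GT-83→MON-99 = 277.896°,  θ₁₂ = bearing GT-83→WX-33 = 119.800°
dₓₜ = R·arcsin(sin δ₁₃ · sin(θ₁₃ − θ₁₂)) = 6375·arcsin(0.13122·sin(158.095°)) = 312.202 km
|dₓₜ| = 312.202 km

312.2 km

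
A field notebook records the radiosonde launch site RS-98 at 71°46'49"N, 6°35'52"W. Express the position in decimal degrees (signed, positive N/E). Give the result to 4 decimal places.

+71.7803°, -6.5978°

lat: 71.7803° N → +71.7803°
lon: 6.5978° W → -6.5978°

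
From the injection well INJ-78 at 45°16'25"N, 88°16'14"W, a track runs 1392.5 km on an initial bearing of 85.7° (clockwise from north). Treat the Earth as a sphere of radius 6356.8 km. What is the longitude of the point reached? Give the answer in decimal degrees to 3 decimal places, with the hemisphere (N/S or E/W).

INJ-78: φ = +45.27361°, λ = -88.27056°
δ = d/R = 1392.5/6356.8 = 0.219057 rad
φ₂ = arcsin(sin φ₁ cos δ + cos φ₁ sin δ cos θ)
   = arcsin(0.71048·0.97610 + 0.70372·0.21731·0.07498) = 44.82657°
λ₂ = λ₁ + atan2(sin θ sin δ cos φ₁, cos δ − sin φ₁ sin φ₂) = -70.48033°

70.480°W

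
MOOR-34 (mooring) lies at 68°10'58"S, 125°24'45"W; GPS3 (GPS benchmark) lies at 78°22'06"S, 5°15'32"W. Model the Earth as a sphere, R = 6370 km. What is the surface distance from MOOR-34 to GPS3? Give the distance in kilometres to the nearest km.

MOOR-34: φ = -68.18278°, λ = -125.41250°
GPS3: φ = -78.36833°, λ = -5.25889°
Δφ = -10.1856°,  Δλ = 120.1536°
a = sin²(Δφ/2) + cos φ₁ cos φ₂ sin²(Δλ/2) = 0.064165
c = 2·arcsin(√a) = 0.512198 rad = 29.3468°
d = R·c = 6370 × 0.512198 = 3262.7 km

3263 km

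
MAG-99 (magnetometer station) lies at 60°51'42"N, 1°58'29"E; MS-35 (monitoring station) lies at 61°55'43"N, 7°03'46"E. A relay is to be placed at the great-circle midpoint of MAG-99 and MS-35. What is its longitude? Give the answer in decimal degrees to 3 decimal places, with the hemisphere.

4.475°E

MAG-99: φ = +60.86167°, λ = +1.97472°
MS-35: φ = +61.92861°, λ = +7.06278°
Bx = cos φ₂ cos Δλ = 0.468717,  By = cos φ₂ sin Δλ = 0.041733
φₘ = atan2(sin φ₁ + sin φ₂, √((cos φ₁ + Bx)² + By²)) = 61.41887°
λₘ = λ₁ + atan2(By, cos φ₁ + Bx) = 4.47528°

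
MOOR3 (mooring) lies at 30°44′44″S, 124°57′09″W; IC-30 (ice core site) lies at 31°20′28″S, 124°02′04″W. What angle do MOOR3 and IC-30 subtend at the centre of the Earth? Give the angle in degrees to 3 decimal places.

0.987°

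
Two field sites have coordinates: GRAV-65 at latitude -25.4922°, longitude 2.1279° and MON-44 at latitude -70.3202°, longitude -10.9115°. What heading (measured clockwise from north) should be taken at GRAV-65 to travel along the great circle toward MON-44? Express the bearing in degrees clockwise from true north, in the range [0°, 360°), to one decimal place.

186.1°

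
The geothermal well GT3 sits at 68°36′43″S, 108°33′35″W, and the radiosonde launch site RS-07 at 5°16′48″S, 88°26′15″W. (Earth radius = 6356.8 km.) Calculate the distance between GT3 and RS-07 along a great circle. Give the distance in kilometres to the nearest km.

GT3: φ = -68.61194°, λ = -108.55972°
RS-07: φ = -5.28000°, λ = -88.43750°
Δφ = 63.3319°,  Δλ = 20.1222°
a = sin²(Δφ/2) + cos φ₁ cos φ₂ sin²(Δλ/2) = 0.286672
c = 2·arcsin(√a) = 1.130005 rad = 64.7445°
d = R·c = 6356.8 × 1.130005 = 7183.2 km

7183 km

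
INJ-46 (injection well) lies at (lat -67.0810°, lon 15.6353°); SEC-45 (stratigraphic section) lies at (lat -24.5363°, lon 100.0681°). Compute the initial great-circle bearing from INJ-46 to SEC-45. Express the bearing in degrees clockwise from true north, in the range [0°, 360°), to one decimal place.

95.1°

Δλ = 84.4328°
y = sin Δλ · cos φ₂ = 0.905407
x = cos φ₁ sin φ₂ − sin φ₁ cos φ₂ cos Δλ = -0.080433
θ = atan2(y, x) = 95.0766° → 95.0766° (mod 360°)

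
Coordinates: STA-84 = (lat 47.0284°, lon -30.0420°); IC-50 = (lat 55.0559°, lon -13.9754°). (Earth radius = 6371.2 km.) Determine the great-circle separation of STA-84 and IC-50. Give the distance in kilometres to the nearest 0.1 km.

1429.0 km

Δφ = 8.0275°,  Δλ = 16.0666°
a = sin²(Δφ/2) + cos φ₁ cos φ₂ sin²(Δλ/2) = 0.012524
c = 2·arcsin(√a) = 0.224294 rad = 12.8511°
d = R·c = 6371.2 × 0.224294 = 1429.0 km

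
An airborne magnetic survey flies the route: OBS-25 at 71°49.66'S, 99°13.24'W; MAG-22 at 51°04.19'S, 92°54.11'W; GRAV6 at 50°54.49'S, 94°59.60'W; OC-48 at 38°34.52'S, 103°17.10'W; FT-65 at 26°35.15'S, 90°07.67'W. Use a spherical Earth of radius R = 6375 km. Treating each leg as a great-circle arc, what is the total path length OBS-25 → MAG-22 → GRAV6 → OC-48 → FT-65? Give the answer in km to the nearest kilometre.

5810 km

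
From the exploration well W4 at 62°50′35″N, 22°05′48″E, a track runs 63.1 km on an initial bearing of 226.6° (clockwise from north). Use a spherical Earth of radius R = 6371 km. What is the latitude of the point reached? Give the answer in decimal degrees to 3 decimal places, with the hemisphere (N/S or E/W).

62.450°N

W4: φ = +62.84306°, λ = +22.09667°
δ = d/R = 63.1/6371 = 0.009904 rad
φ₂ = arcsin(sin φ₁ cos δ + cos φ₁ sin δ cos θ)
   = arcsin(0.88976·0.99995 + 0.45643·0.00990·-0.68709) = 62.45030°
λ₂ = λ₁ + atan2(sin θ sin δ cos φ₁, cos δ − sin φ₁ sin φ₂) = 21.20520°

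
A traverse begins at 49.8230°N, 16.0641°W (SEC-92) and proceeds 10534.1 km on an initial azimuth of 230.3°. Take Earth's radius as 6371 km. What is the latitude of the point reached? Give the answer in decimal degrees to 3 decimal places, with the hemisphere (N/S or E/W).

δ = d/R = 10534.1/6371 = 1.653445 rad
φ₂ = arcsin(sin φ₁ cos δ + cos φ₁ sin δ cos θ)
   = arcsin(0.76406·-0.08255 + 0.64515·0.99659·-0.63877) = -28.27939°
λ₂ = λ₁ + atan2(sin θ sin δ cos φ₁, cos δ − sin φ₁ sin φ₂) = -76.60328°

28.279°S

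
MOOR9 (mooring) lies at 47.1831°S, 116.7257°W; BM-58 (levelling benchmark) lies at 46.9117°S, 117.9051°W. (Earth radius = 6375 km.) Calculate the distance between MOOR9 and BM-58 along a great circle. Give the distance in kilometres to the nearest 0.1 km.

Δφ = 0.2714°,  Δλ = -1.1794°
a = sin²(Δφ/2) + cos φ₁ cos φ₂ sin²(Δλ/2) = 0.000055
c = 2·arcsin(√a) = 0.014804 rad = 0.8482°
d = R·c = 6375 × 0.014804 = 94.4 km

94.4 km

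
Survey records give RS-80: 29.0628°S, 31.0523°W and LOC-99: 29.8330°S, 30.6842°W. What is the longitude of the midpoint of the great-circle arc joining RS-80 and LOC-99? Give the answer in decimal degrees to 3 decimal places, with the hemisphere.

Bx = cos φ₂ cos Δλ = 0.867461,  By = cos φ₂ sin Δλ = 0.005573
φₘ = atan2(sin φ₁ + sin φ₂, √((cos φ₁ + Bx)² + By²)) = -29.44803°
λₘ = λ₁ + atan2(By, cos φ₁ + Bx) = -30.86895°

30.869°W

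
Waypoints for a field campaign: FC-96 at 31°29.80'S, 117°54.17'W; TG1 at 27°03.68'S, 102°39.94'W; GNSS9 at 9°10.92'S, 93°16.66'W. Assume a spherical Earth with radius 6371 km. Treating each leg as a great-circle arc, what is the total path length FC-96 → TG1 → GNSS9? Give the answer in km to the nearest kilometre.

3776 km

FC-96: φ = -31.49667°, λ = -117.90283°
TG1: φ = -27.06133°, λ = -102.66567°
GNSS9: φ = -9.18200°, λ = -93.27767°
FC-96→TG1: c = 0.244278 rad, d = 1556.29 km
TG1→GNSS9: c = 0.348369 rad, d = 2219.46 km
Total = 1556.29 + 2219.46 = 3775.75 km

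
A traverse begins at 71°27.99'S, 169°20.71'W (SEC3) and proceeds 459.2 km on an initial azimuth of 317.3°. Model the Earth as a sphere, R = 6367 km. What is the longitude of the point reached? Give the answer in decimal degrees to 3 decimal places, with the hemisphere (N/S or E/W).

176.925°W

SEC3: φ = -71.46650°, λ = -169.34517°
δ = d/R = 459.2/6367 = 0.072122 rad
φ₂ = arcsin(sin φ₁ cos δ + cos φ₁ sin δ cos θ)
   = arcsin(-0.94814·0.99740 + 0.31786·0.07206·0.73491) = -68.25473°
λ₂ = λ₁ + atan2(sin θ sin δ cos φ₁, cos δ − sin φ₁ sin φ₂) = -176.92478°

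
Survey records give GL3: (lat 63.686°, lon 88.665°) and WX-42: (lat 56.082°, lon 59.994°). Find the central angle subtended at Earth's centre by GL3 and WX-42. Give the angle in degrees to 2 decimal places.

16.08°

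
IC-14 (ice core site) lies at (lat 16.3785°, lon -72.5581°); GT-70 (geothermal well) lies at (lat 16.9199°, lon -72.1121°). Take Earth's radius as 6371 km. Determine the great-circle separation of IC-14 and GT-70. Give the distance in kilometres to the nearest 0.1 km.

Δφ = 0.5414°,  Δλ = 0.4460°
a = sin²(Δφ/2) + cos φ₁ cos φ₂ sin²(Δλ/2) = 0.000036
c = 2·arcsin(√a) = 0.012038 rad = 0.6897°
d = R·c = 6371 × 0.012038 = 76.7 km

76.7 km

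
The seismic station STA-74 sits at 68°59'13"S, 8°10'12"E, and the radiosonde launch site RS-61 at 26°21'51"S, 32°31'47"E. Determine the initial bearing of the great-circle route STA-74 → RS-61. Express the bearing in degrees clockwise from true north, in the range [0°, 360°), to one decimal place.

31.5°

STA-74: φ = -68.98694°, λ = +8.17000°
RS-61: φ = -26.36417°, λ = +32.52972°
Δλ = 24.3597°
y = sin Δλ · cos φ₂ = 0.369564
x = cos φ₁ sin φ₂ − sin φ₁ cos φ₂ cos Δλ = 0.602707
θ = atan2(y, x) = 31.5155° → 31.5155° (mod 360°)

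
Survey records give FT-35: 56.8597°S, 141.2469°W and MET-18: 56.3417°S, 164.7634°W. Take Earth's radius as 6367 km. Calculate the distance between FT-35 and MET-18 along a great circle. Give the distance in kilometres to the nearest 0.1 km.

Δφ = 0.5180°,  Δλ = -23.5165°
a = sin²(Δφ/2) + cos φ₁ cos φ₂ sin²(Δλ/2) = 0.012603
c = 2·arcsin(√a) = 0.225002 rad = 12.8916°
d = R·c = 6367 × 0.225002 = 1432.6 km

1432.6 km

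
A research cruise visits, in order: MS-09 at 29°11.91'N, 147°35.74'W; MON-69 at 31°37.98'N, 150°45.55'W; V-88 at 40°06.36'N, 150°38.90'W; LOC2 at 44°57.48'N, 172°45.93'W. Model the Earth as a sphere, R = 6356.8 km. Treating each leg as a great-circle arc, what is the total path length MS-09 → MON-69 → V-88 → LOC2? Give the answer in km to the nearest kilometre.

3226 km

MS-09: φ = +29.19850°, λ = -147.59567°
MON-69: φ = +31.63300°, λ = -150.75917°
V-88: φ = +40.10600°, λ = -150.64833°
LOC2: φ = +44.95800°, λ = -172.76550°
MS-09→MON-69: c = 0.063810 rad, d = 405.63 km
MON-69→V-88: c = 0.147890 rad, d = 940.11 km
V-88→LOC2: c = 0.295727 rad, d = 1879.88 km
Total = 405.63 + 940.11 + 1879.88 = 3225.61 km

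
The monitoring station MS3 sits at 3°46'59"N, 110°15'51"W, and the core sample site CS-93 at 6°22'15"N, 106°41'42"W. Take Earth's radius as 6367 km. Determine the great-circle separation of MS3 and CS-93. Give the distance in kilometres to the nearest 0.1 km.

MS3: φ = +3.78306°, λ = -110.26417°
CS-93: φ = +6.37083°, λ = -106.69500°
Δφ = 2.5878°,  Δλ = 3.5692°
a = sin²(Δφ/2) + cos φ₁ cos φ₂ sin²(Δλ/2) = 0.001472
c = 2·arcsin(√a) = 0.076742 rad = 4.3970°
d = R·c = 6367 × 0.076742 = 488.6 km

488.6 km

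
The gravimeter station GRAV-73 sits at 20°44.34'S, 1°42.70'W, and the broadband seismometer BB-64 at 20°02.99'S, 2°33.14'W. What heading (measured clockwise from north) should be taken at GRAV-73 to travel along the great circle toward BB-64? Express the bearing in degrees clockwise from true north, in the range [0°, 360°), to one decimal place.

311.0°

GRAV-73: φ = -20.73900°, λ = -1.71167°
BB-64: φ = -20.04983°, λ = -2.55233°
Δλ = -0.8407°
y = sin Δλ · cos φ₂ = -0.013783
x = cos φ₁ sin φ₂ − sin φ₁ cos φ₂ cos Δλ = 0.011992
θ = atan2(y, x) = -48.9739° → 311.0261° (mod 360°)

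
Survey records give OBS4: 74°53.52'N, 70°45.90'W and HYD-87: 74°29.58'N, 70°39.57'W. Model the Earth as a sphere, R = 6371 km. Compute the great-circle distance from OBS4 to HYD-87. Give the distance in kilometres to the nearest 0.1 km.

OBS4: φ = +74.89200°, λ = -70.76500°
HYD-87: φ = +74.49300°, λ = -70.65950°
Δφ = -0.3990°,  Δλ = 0.1055°
a = sin²(Δφ/2) + cos φ₁ cos φ₂ sin²(Δλ/2) = 0.000012
c = 2·arcsin(√a) = 0.006981 rad = 0.4000°
d = R·c = 6371 × 0.006981 = 44.5 km

44.5 km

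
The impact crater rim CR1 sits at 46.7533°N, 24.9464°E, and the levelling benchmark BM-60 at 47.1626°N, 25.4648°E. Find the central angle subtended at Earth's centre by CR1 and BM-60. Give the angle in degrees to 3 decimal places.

0.541°

Δφ = 0.4093°,  Δλ = 0.5184°
a = sin²(Δφ/2) + cos φ₁ cos φ₂ sin²(Δλ/2) = 0.000022
c = 2·arcsin(√a) = 0.009443 rad = 0.5410°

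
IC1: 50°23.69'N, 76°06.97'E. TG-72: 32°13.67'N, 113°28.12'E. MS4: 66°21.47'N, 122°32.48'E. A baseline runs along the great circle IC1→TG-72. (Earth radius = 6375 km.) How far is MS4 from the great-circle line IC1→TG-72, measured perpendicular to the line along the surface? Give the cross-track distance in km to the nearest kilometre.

2945 km

IC1: φ = +50.39483°, λ = +76.11617°
TG-72: φ = +32.22783°, λ = +113.46867°
MS4: φ = +66.35783°, λ = +122.54133°
δ₁₃ = central angle IC1→MS4 = 0.490687 rad  (haversine)
θ₁₃ = bearing IC1→MS4 = 38.064°,  θ₁₂ = bearing IC1→TG-72 = 109.140°
dₓₜ = R·arcsin(sin δ₁₃ · sin(θ₁₃ − θ₁₂)) = 6375·arcsin(0.47123·sin(-71.076°)) = -2945.409 km
|dₓₜ| = 2945.409 km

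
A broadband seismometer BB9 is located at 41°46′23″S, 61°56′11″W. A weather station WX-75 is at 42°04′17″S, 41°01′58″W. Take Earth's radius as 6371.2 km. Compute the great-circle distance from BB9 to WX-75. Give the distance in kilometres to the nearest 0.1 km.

BB9: φ = -41.77306°, λ = -61.93639°
WX-75: φ = -42.07139°, λ = -41.03278°
Δφ = -0.2983°,  Δλ = 20.9036°
a = sin²(Δφ/2) + cos φ₁ cos φ₂ sin²(Δλ/2) = 0.018225
c = 2·arcsin(√a) = 0.270830 rad = 15.5174°
d = R·c = 6371.2 × 0.270830 = 1725.5 km

1725.5 km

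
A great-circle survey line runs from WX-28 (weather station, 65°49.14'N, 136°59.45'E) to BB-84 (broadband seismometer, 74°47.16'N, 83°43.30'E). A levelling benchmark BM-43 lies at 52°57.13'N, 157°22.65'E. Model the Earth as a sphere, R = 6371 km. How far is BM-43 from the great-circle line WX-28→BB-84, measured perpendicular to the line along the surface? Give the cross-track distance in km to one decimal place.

258.4 km

WX-28: φ = +65.81900°, λ = +136.99083°
BB-84: φ = +74.78600°, λ = +83.72167°
BM-43: φ = +52.95217°, λ = +157.37750°
δ₁₃ = central angle WX-28→BM-43 = 0.285815 rad  (haversine)
θ₁₃ = bearing WX-28→BM-43 = 131.892°,  θ₁₂ = bearing WX-28→BB-84 = 320.161°
dₓₜ = R·arcsin(sin δ₁₃ · sin(θ₁₃ − θ₁₂)) = 6371·arcsin(0.28194·sin(-188.269°)) = 258.417 km
|dₓₜ| = 258.417 km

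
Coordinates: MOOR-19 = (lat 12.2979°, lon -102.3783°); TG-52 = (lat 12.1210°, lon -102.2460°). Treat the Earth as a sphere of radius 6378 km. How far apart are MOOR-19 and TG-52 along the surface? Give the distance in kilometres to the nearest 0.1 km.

Δφ = -0.1769°,  Δλ = 0.1323°
a = sin²(Δφ/2) + cos φ₁ cos φ₂ sin²(Δλ/2) = 0.000004
c = 2·arcsin(√a) = 0.003824 rad = 0.2191°
d = R·c = 6378 × 0.003824 = 24.4 km

24.4 km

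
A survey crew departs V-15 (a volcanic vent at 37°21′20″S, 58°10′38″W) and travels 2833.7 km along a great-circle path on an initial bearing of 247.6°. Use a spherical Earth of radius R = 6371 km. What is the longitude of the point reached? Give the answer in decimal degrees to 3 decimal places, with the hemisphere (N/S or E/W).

90.943°W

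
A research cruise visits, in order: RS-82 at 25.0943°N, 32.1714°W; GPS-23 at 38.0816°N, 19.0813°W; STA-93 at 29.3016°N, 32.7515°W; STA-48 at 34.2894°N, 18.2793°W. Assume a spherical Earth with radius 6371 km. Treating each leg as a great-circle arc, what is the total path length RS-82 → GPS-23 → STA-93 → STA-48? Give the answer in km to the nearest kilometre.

RS-82→GPS-23: c = 0.298098 rad, d = 1899.18 km
GPS-23→STA-93: c = 0.250305 rad, d = 1594.70 km
STA-93→STA-48: c = 0.231378 rad, d = 1474.11 km
Total = 1899.18 + 1594.70 + 1474.11 = 4967.99 km

4968 km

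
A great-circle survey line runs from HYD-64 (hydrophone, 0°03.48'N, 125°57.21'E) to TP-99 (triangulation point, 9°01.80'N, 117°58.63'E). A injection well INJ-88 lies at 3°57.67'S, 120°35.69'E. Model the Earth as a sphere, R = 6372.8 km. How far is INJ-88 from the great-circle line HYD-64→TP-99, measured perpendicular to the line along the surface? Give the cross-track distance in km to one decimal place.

HYD-64: φ = +0.05800°, λ = +125.95350°
TP-99: φ = +9.03000°, λ = +117.97717°
INJ-88: φ = -3.96117°, λ = +120.59483°
δ₁₃ = central angle HYD-64→INJ-88 = 0.116851 rad  (haversine)
θ₁₃ = bearing HYD-64→INJ-88 = 233.047°,  θ₁₂ = bearing HYD-64→TP-99 = 318.694°
dₓₜ = R·arcsin(sin δ₁₃ · sin(θ₁₃ − θ₁₂)) = 6372.8·arcsin(0.11659·sin(-85.647°)) = -742.509 km
|dₓₜ| = 742.509 km

742.5 km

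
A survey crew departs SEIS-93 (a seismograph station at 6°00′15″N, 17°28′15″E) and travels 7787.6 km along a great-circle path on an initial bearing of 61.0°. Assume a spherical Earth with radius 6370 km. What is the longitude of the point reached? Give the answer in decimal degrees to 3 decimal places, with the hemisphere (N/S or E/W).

SEIS-93: φ = +6.00417°, λ = +17.47083°
δ = d/R = 7787.6/6370 = 1.222543 rad
φ₂ = arcsin(sin φ₁ cos δ + cos φ₁ sin δ cos θ)
   = arcsin(0.10460·0.34126 + 0.99451·0.93997·0.48481) = 29.26847°
λ₂ = λ₁ + atan2(sin θ sin δ cos φ₁, cos δ − sin φ₁ sin φ₂) = 87.93429°

87.934°E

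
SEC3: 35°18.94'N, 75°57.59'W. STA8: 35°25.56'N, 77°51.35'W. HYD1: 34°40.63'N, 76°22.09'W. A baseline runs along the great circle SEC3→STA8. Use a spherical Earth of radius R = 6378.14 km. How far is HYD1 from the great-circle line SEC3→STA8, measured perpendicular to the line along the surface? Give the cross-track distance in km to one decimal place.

SEC3: φ = +35.31567°, λ = -75.95983°
STA8: φ = +35.42600°, λ = -77.85583°
HYD1: φ = +34.67717°, λ = -76.36817°
δ₁₃ = central angle SEC3→HYD1 = 0.012581 rad  (haversine)
θ₁₃ = bearing SEC3→HYD1 = 207.767°,  θ₁₂ = bearing SEC3→STA8 = 274.630°
dₓₜ = R·arcsin(sin δ₁₃ · sin(θ₁₃ − θ₁₂)) = 6378.14·arcsin(0.01258·sin(-66.864°)) = -73.787 km
|dₓₜ| = 73.787 km

73.8 km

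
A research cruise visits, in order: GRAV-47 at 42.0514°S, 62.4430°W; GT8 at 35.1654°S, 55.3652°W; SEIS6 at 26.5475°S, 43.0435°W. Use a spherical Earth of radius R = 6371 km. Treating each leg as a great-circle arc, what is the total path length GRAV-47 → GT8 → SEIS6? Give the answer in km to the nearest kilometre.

GRAV-47→GT8: c = 0.154029 rad, d = 981.32 km
GT8→SEIS6: c = 0.237777 rad, d = 1514.88 km
Total = 981.32 + 1514.88 = 2496.19 km

2496 km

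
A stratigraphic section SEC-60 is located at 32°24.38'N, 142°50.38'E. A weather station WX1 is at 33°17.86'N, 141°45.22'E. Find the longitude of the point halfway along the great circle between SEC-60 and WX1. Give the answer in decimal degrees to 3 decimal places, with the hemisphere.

142.299°E

SEC-60: φ = +32.40633°, λ = +142.83967°
WX1: φ = +33.29767°, λ = +141.75367°
Bx = cos φ₂ cos Δλ = 0.835680,  By = cos φ₂ sin Δλ = -0.015842
φₘ = atan2(sin φ₁ + sin φ₂, √((cos φ₁ + Bx)² + By²)) = 32.85317°
λₘ = λ₁ + atan2(By, cos φ₁ + Bx) = 142.29939°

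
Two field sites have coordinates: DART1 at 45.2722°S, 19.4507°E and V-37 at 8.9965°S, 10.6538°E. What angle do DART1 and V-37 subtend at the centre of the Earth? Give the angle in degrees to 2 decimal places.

37.06°

Δφ = 36.2757°,  Δλ = -8.7969°
a = sin²(Δφ/2) + cos φ₁ cos φ₂ sin²(Δλ/2) = 0.100999
c = 2·arcsin(√a) = 0.646822 rad = 37.0602°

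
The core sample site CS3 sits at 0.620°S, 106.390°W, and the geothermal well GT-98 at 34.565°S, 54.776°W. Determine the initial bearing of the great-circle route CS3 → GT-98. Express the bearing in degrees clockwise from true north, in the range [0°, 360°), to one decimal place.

131.0°

Δλ = 51.6140°
y = sin Δλ · cos φ₂ = 0.645483
x = cos φ₁ sin φ₂ − sin φ₁ cos φ₂ cos Δλ = -0.561774
θ = atan2(y, x) = 131.0336° → 131.0336° (mod 360°)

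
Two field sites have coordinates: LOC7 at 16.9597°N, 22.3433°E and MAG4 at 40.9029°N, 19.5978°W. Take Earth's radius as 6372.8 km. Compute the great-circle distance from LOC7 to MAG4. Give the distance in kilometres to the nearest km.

4807 km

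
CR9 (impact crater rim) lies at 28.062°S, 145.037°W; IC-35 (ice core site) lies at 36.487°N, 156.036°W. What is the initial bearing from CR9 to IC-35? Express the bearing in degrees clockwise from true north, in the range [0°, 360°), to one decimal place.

Δλ = -10.9990°
y = sin Δλ · cos φ₂ = -0.153395
x = cos φ₁ sin φ₂ − sin φ₁ cos φ₂ cos Δλ = 0.896005
θ = atan2(y, x) = -9.7148° → 350.2852° (mod 360°)

350.3°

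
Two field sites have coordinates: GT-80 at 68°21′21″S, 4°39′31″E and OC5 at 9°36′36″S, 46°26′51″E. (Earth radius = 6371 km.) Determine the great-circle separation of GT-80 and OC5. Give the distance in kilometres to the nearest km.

GT-80: φ = -68.35583°, λ = +4.65861°
OC5: φ = -9.61000°, λ = +46.44750°
Δφ = 58.7458°,  Δλ = 41.7889°
a = sin²(Δφ/2) + cos φ₁ cos φ₂ sin²(Δλ/2) = 0.286840
c = 2·arcsin(√a) = 1.130375 rad = 64.7657°
d = R·c = 6371 × 1.130375 = 7201.6 km

7202 km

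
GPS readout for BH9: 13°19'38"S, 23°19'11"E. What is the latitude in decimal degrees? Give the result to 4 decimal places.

13° + 19′/60 + 38″/3600 = 13 + 0.31667 + 0.01056 = 13.3272°

13.3272°S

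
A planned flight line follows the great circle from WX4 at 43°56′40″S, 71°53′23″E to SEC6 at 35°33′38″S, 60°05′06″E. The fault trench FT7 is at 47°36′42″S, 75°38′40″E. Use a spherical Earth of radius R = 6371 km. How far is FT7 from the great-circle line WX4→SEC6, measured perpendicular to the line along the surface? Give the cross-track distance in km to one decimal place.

146.2 km

WX4: φ = -43.94444°, λ = +71.88972°
SEC6: φ = -35.56056°, λ = +60.08500°
FT7: φ = -47.61167°, λ = +75.64444°
δ₁₃ = central angle WX4→FT7 = 0.078627 rad  (haversine)
θ₁₃ = bearing WX4→FT7 = 145.802°,  θ₁₂ = bearing WX4→SEC6 = 308.812°
dₓₜ = R·arcsin(sin δ₁₃ · sin(θ₁₃ − θ₁₂)) = 6371·arcsin(0.07855·sin(-163.010°)) = -146.238 km
|dₓₜ| = 146.238 km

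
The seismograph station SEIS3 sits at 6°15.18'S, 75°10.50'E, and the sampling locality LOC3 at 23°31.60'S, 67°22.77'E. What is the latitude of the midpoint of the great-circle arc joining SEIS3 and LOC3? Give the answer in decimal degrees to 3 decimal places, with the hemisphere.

SEIS3: φ = -6.25300°, λ = +75.17500°
LOC3: φ = -23.52667°, λ = +67.37950°
Bx = cos φ₂ cos Δλ = 0.908401,  By = cos φ₂ sin Δλ = -0.124363
φₘ = atan2(sin φ₁ + sin φ₂, √((cos φ₁ + Bx)² + By²)) = -14.92276°
λₘ = λ₁ + atan2(By, cos φ₁ + Bx) = 71.43491°

14.923°S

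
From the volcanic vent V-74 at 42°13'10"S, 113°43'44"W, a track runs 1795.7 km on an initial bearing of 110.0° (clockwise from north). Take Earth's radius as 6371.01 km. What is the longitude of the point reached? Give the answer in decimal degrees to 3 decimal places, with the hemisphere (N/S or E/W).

V-74: φ = -42.21944°, λ = -113.72889°
δ = d/R = 1795.7/6371.01 = 0.281855 rad
φ₂ = arcsin(sin φ₁ cos δ + cos φ₁ sin δ cos θ)
   = arcsin(-0.67197·0.96054 + 0.74058·0.27814·-0.34202) = -45.71757°
λ₂ = λ₁ + atan2(sin θ sin δ cos φ₁, cos δ − sin φ₁ sin φ₂) = -91.74524°

91.745°W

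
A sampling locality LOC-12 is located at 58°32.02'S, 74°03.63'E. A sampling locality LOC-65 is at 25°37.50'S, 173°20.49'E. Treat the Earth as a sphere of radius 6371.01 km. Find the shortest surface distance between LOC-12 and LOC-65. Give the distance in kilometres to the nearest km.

LOC-12: φ = -58.53367°, λ = +74.06050°
LOC-65: φ = -25.62500°, λ = +173.34150°
Δφ = 32.9087°,  Δλ = 99.2810°
a = sin²(Δφ/2) + cos φ₁ cos φ₂ sin²(Δλ/2) = 0.353512
c = 2·arcsin(√a) = 1.273458 rad = 72.9638°
d = R·c = 6371.01 × 1.273458 = 8113.2 km

8113 km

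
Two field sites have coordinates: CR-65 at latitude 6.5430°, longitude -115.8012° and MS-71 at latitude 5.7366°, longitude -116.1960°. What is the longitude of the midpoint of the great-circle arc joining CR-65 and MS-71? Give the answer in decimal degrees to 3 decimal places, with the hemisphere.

115.999°W

Bx = cos φ₂ cos Δλ = 0.994968,  By = cos φ₂ sin Δλ = -0.006856
φₘ = atan2(sin φ₁ + sin φ₂, √((cos φ₁ + Bx)² + By²)) = 6.13984°
λₘ = λ₁ + atan2(By, cos φ₁ + Bx) = -115.99875°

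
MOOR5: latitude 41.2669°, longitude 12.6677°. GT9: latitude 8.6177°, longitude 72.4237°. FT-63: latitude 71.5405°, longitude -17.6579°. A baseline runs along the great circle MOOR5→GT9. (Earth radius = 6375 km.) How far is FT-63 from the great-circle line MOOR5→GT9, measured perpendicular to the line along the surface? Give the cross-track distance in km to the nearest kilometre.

3172 km

δ₁₃ = central angle MOOR5→FT-63 = 0.589780 rad  (haversine)
θ₁₃ = bearing MOOR5→FT-63 = 343.295°,  θ₁₂ = bearing MOOR5→GT9 = 104.181°
dₓₜ = R·arcsin(sin δ₁₃ · sin(θ₁₃ − θ₁₂)) = 6375·arcsin(0.55618·sin(239.113°)) = -3172.093 km
|dₓₜ| = 3172.093 km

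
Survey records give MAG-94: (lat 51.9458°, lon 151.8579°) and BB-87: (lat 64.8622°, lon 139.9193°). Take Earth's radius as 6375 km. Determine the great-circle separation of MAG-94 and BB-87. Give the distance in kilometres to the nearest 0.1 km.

1590.6 km

Δφ = 12.9164°,  Δλ = -11.9386°
a = sin²(Δφ/2) + cos φ₁ cos φ₂ sin²(Δλ/2) = 0.015483
c = 2·arcsin(√a) = 0.249510 rad = 14.2959°
d = R·c = 6375 × 0.249510 = 1590.6 km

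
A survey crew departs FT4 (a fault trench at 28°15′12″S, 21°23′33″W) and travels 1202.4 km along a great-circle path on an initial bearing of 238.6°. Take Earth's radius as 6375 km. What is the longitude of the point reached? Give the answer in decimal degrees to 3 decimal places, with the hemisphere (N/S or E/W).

FT4: φ = -28.25333°, λ = -21.39250°
δ = d/R = 1202.4/6375 = 0.188612 rad
φ₂ = arcsin(sin φ₁ cos δ + cos φ₁ sin δ cos θ)
   = arcsin(-0.47337·0.98227 + 0.88086·0.18750·-0.52101) = -33.43734°
λ₂ = λ₁ + atan2(sin θ sin δ cos φ₁, cos δ − sin φ₁ sin φ₂) = -32.44908°

32.449°W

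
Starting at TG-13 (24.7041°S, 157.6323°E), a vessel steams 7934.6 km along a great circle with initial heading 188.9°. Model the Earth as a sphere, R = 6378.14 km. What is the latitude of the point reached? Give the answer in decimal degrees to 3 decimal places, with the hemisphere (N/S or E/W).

δ = d/R = 7934.6/6378.14 = 1.244030 rad
φ₂ = arcsin(sin φ₁ cos δ + cos φ₁ sin δ cos θ)
   = arcsin(-0.41793·0.32098 + 0.90848·0.94709·-0.98796) = -79.80002°
λ₂ = λ₁ + atan2(sin θ sin δ cos φ₁, cos δ − sin φ₁ sin φ₂) = 33.46732°

79.800°S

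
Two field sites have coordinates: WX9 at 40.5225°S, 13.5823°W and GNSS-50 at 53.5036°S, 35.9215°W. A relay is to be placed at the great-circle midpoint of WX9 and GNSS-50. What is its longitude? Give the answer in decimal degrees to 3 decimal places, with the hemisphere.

23.371°W

Bx = cos φ₂ cos Δλ = 0.550135,  By = cos φ₂ sin Δλ = -0.226066
φₘ = atan2(sin φ₁ + sin φ₂, √((cos φ₁ + Bx)² + By²)) = -47.55087°
λₘ = λ₁ + atan2(By, cos φ₁ + Bx) = -23.37130°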